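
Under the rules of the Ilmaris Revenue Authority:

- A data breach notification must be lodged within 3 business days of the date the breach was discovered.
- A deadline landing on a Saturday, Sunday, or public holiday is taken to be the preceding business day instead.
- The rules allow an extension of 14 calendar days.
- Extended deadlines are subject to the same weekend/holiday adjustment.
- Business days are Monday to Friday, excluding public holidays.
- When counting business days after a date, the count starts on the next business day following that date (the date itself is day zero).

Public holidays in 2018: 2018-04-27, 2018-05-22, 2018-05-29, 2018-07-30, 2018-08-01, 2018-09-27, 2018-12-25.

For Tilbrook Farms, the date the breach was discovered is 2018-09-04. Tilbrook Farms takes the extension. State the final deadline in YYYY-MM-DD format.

2018-09-21

Counting 3 business days after 2018-09-04 (skipping weekends and listed holidays) reaches 2018-09-07.
2018-09-07 (Friday) is already a business day.
With the 14-day extension, 2018-09-07 becomes 2018-09-21.
2018-09-21 falls on a Friday, which is a business day, so no adjustment is needed.
Final deadline: 2018-09-21.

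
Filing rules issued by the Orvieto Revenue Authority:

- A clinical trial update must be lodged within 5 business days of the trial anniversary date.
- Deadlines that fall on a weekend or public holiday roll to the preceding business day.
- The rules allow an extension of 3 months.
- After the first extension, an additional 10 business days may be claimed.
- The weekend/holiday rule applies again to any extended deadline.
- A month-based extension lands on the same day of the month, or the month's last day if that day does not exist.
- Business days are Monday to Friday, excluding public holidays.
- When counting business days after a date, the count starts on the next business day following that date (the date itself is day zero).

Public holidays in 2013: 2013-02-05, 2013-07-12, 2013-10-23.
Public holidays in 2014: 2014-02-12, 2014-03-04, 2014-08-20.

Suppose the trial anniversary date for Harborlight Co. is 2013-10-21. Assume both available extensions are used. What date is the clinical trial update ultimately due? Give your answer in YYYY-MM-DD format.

Starting the day after 2013-10-21 and counting 5 business days lands on 2013-10-29.
2013-10-29 (Tuesday) is already a business day.
Add 3 months to 2013-10-29: 2014-01-29.
2014-01-29 is a Wednesday and not a listed holiday, so it stands.
The 10-business-day extension runs from 2014-01-29 to 2014-02-13.
2014-02-13 falls on a Thursday, which is a business day, so no adjustment is needed.
Deadline: 2014-02-13.

2014-02-13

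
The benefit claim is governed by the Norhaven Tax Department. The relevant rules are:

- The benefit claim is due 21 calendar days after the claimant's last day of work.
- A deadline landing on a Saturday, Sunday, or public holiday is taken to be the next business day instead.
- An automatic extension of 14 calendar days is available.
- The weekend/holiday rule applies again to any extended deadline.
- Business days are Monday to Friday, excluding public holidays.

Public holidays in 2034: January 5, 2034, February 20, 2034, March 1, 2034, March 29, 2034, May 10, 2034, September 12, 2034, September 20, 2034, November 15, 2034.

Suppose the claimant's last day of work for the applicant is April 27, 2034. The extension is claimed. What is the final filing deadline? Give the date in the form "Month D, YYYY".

June 1, 2034

Adding 21 calendar days to April 27, 2034 gives May 18, 2034.
May 18, 2034 is a Thursday and not a listed holiday, so it stands.
Applying the 14-calendar-day extension: May 18, 2034 + 14 days = June 1, 2034.
June 1, 2034 is a Thursday and not a listed holiday, so it stands.
Deadline: June 1, 2034.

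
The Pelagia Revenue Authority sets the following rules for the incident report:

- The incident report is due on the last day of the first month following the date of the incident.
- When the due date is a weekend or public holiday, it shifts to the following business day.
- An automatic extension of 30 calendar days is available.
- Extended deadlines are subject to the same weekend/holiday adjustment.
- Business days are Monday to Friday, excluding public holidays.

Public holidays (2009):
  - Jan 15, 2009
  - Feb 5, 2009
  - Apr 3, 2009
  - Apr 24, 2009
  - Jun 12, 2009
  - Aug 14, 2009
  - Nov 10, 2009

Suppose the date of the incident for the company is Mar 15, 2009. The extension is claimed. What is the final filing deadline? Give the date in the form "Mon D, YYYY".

Jun 1, 2009

1 month after Mar 15, 2009 is April 2009; that month ends on Apr 30, 2009.
Apr 30, 2009 is a Thursday and not a listed holiday, so it stands.
Add the 30 calendar-day extension to Apr 30, 2009: May 30, 2009.
May 30, 2009 is a Saturday; the next business day is Jun 1, 2009 (Monday).
Deadline: Jun 1, 2009.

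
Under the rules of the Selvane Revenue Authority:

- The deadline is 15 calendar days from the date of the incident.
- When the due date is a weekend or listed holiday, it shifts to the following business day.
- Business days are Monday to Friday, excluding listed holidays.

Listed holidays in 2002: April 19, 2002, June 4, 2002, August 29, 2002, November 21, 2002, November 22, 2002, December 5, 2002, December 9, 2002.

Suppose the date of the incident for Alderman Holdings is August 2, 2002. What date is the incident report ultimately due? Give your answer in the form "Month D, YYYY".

Trigger date August 2, 2002 + 15 calendar days = August 17, 2002.
Because August 17, 2002 is a Saturday, the deadline becomes August 19, 2002 (Monday).
Final deadline: August 19, 2002.

August 19, 2002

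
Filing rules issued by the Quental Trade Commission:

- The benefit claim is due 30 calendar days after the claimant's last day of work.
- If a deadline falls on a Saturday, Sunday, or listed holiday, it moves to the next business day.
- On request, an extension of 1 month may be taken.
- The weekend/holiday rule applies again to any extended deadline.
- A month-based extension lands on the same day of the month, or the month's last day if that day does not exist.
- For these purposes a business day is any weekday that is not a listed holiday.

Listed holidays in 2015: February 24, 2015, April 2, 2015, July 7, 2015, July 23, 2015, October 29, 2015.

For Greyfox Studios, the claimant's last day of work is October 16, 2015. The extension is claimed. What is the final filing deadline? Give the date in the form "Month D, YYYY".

Trigger date October 16, 2015 + 30 calendar days = November 15, 2015.
November 15, 2015 is a Sunday; the next business day is November 16, 2015 (Monday).
Applying the 1 month extension: 1 month after November 16, 2015 is December 16, 2015.
December 16, 2015 is a Wednesday and not a listed holiday, so it stands.
The final due date is December 16, 2015.

December 16, 2015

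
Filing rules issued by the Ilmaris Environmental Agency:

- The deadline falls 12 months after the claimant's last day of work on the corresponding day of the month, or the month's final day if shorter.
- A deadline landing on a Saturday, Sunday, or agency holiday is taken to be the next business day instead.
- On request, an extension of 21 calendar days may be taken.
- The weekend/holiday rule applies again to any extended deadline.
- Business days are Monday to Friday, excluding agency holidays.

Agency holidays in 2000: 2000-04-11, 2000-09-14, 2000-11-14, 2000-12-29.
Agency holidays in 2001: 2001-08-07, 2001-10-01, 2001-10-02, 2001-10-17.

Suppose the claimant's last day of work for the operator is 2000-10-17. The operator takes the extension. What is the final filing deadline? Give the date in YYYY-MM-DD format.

Moving 12 months forward from 2000-10-17 on the corresponding day gives 2001-10-17.
Because 2001-10-17 is a listed holiday, the deadline becomes 2001-10-18 (Thursday).
Add the 21 calendar-day extension to 2001-10-18: 2001-11-08.
2001-11-08 is a Thursday and not a listed holiday, so it stands.
The final due date is 2001-11-08.

2001-11-08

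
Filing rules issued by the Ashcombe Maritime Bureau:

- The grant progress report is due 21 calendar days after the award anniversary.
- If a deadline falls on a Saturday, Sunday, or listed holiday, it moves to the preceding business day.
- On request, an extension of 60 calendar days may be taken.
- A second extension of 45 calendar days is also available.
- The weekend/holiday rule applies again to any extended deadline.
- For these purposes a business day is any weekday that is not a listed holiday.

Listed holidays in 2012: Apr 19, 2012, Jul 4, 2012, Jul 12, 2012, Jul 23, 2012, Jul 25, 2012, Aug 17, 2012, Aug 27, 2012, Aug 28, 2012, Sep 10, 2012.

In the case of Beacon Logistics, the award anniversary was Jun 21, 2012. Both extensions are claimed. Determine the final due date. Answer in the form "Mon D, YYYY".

21 calendar days after Jun 21, 2012 is Jul 12, 2012.
Because Jul 12, 2012 is a listed holiday, the deadline becomes Jul 11, 2012 (Wednesday).
Add the 60 calendar-day extension to Jul 11, 2012: Sep 9, 2012.
Sep 9, 2012 is a Sunday, so it moves to the preceding business day, Sep 7, 2012 (Friday).
Add the 45 calendar-day extension to Sep 7, 2012: Oct 22, 2012.
Oct 22, 2012 is a Monday and not a listed holiday, so it stands.
So the filing is due Oct 22, 2012.

Oct 22, 2012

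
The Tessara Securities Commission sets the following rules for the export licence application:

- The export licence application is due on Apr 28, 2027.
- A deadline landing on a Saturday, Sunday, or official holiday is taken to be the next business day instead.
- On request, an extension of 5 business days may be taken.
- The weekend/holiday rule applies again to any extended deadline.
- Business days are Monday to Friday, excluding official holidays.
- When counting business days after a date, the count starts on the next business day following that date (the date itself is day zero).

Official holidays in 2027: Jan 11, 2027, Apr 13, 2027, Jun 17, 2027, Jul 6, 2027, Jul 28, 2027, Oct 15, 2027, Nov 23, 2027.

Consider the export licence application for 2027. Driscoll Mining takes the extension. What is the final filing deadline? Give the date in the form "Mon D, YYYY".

The stated deadline is Apr 28, 2027.
Apr 28, 2027 (Wednesday) is already a business day.
The 5-business-day extension runs from Apr 28, 2027 to May 5, 2027.
May 5, 2027 (Wednesday) is already a business day.
Final deadline: May 5, 2027.

May 5, 2027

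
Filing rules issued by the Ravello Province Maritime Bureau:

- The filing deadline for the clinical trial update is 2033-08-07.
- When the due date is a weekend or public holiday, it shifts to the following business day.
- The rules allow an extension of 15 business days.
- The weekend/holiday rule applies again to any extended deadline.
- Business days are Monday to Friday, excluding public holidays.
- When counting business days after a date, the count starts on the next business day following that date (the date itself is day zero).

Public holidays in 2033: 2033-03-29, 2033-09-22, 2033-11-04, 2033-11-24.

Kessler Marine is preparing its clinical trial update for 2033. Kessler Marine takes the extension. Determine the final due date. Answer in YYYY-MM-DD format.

Start from the fixed due date, 2033-08-07.
2033-08-07 falls on a Sunday. Rolling to the next business day gives 2033-08-08, a Monday.
The 15-business-day extension runs from 2033-08-08 to 2033-08-29.
Since 2033-08-29 is a Monday and not a holiday, the date is unchanged.
Deadline: 2033-08-29.

2033-08-29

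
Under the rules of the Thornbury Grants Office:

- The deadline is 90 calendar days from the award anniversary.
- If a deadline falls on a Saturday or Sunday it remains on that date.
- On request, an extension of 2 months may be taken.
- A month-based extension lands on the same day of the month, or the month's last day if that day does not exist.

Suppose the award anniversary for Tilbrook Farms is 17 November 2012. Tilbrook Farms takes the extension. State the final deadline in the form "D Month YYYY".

15 April 2013

Trigger date 17 November 2012 + 90 calendar days = 15 February 2013.
15 February 2013 is a Friday; no weekend or holiday adjustment applies.
Applying the 2 months extension: 2 months after 15 February 2013 is 15 April 2013.
15 April 2013 is a Monday; no weekend or holiday adjustment applies.
Final deadline: 15 April 2013.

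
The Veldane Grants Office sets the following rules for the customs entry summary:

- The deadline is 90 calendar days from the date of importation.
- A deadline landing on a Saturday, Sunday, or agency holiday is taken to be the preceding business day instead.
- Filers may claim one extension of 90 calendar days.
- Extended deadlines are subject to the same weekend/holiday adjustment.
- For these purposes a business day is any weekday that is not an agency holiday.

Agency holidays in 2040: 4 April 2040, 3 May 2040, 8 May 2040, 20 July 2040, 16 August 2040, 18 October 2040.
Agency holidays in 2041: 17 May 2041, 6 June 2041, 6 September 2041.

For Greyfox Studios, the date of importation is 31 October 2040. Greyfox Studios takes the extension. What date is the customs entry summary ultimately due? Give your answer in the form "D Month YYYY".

From 31 October 2040, 90 calendar days later is 29 January 2041.
Since 29 January 2041 is a Tuesday and not a holiday, the date is unchanged.
With the 90-day extension, 29 January 2041 becomes 29 April 2041.
29 April 2041 is a Monday and not a listed holiday, so it stands.
The final due date is 29 April 2041.

29 April 2041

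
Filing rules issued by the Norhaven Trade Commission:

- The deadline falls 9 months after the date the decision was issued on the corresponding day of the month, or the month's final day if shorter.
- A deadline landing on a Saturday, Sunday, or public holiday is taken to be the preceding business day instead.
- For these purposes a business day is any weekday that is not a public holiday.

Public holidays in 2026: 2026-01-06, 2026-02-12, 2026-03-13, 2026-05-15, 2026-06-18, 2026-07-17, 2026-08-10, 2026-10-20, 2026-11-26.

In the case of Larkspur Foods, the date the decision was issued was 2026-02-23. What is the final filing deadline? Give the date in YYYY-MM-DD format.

9 months after 2026-02-23, on the same day of the month, is 2026-11-23.
Since 2026-11-23 is a Monday and not a holiday, the date is unchanged.
The final due date is 2026-11-23.

2026-11-23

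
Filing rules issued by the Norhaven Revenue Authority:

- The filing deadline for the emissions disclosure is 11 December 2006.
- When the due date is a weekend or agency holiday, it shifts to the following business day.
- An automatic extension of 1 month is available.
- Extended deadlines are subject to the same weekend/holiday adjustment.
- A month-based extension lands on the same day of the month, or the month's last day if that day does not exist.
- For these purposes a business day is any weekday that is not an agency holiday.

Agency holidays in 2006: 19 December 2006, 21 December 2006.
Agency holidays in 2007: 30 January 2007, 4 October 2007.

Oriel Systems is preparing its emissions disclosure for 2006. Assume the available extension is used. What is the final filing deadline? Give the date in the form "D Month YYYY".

11 January 2007

The stated deadline is 11 December 2006.
11 December 2006 is a Monday and not a listed holiday, so it stands.
Add 1 month to 11 December 2006: 11 January 2007.
11 January 2007 (Thursday) is already a business day.
The final due date is 11 January 2007.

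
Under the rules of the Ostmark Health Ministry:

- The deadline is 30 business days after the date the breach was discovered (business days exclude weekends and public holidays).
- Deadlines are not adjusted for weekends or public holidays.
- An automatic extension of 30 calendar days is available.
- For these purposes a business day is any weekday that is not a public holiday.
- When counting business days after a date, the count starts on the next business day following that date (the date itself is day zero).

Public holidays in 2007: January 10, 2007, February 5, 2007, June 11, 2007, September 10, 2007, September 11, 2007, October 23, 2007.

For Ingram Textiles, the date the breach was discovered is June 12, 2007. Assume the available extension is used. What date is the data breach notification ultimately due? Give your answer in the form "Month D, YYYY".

30 business days after June 12, 2007, excluding weekends and holidays, is July 24, 2007.
No adjustment is made for weekends or holidays, so July 24, 2007 stands.
Applying the 30-calendar-day extension: July 24, 2007 + 30 days = August 23, 2007.
No adjustment is made for weekends or holidays, so August 23, 2007 stands.
Final deadline: August 23, 2007.

August 23, 2007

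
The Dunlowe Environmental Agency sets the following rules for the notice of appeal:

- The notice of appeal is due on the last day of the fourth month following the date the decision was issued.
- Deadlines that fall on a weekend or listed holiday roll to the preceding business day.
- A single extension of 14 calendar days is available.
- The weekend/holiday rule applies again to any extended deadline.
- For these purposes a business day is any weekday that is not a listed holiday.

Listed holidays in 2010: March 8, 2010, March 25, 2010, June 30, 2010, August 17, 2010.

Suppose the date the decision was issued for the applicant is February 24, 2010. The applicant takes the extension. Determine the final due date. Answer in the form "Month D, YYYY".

4 months after February 24, 2010 falls in June 2010; the last day of that month is June 30, 2010.
Because June 30, 2010 is a listed holiday, the deadline becomes June 29, 2010 (Tuesday).
Applying the 14-calendar-day extension: June 29, 2010 + 14 days = July 13, 2010.
July 13, 2010 falls on a Tuesday, which is a business day, so no adjustment is needed.
Final deadline: July 13, 2010.

July 13, 2010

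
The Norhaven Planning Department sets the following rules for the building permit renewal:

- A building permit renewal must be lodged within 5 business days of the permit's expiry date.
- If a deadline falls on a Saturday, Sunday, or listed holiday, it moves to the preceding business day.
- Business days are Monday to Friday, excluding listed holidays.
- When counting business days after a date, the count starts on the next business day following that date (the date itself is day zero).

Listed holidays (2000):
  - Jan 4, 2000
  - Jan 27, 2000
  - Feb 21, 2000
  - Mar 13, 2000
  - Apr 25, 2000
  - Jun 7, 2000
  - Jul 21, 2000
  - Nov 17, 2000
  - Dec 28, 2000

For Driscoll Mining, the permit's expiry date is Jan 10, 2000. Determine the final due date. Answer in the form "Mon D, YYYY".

Jan 17, 2000

Starting the day after Jan 10, 2000 and counting 5 business days lands on Jan 17, 2000.
Jan 17, 2000 is a Monday and not a listed holiday, so it stands.
Deadline: Jan 17, 2000.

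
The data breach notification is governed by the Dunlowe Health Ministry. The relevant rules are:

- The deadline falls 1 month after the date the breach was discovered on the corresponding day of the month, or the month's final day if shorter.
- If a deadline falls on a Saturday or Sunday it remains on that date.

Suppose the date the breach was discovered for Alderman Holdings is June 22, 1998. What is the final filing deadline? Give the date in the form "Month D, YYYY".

1 month after June 22, 1998, on the same day of the month, is July 22, 1998.
July 22, 1998 is a Wednesday; no weekend or holiday adjustment applies.
Final deadline: July 22, 1998.

July 22, 1998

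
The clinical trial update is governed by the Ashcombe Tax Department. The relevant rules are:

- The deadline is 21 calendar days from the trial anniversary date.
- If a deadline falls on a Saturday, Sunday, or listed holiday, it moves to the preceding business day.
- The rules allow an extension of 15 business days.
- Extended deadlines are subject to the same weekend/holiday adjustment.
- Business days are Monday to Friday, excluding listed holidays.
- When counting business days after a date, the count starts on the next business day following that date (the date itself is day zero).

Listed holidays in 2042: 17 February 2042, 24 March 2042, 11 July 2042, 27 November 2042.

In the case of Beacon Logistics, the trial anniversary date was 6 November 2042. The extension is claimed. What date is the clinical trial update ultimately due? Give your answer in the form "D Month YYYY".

21 calendar days after 6 November 2042 is 27 November 2042.
Because 27 November 2042 is a listed holiday, the deadline becomes 26 November 2042 (Wednesday).
The 15-business-day extension runs from 26 November 2042 to 18 December 2042.
18 December 2042 (Thursday) is already a business day.
So the filing is due 18 December 2042.

18 December 2042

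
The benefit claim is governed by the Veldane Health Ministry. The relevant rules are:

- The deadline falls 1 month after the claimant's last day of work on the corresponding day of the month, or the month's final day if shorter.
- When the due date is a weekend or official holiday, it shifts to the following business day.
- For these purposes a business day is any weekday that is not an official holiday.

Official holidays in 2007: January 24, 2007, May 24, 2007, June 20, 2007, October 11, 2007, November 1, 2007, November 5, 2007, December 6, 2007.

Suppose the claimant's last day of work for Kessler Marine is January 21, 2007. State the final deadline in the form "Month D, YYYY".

February 21, 2007

Moving 1 month forward from January 21, 2007 on the corresponding day gives February 21, 2007.
Since February 21, 2007 is a Wednesday and not a holiday, the date is unchanged.
The final due date is February 21, 2007.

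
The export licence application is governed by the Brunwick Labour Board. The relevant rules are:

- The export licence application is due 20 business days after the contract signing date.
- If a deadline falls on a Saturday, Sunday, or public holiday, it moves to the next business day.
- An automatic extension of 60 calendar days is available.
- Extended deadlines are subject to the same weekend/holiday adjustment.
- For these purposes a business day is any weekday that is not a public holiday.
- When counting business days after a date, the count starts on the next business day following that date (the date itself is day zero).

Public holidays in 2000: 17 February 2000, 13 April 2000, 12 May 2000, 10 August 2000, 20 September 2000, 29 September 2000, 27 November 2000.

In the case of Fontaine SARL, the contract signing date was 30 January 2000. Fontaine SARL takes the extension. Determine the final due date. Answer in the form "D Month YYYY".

Counting 20 business days after 30 January 2000 (skipping weekends and listed holidays) reaches 28 February 2000.
28 February 2000 falls on a Monday, which is a business day, so no adjustment is needed.
The 60-calendar-day extension moves the deadline from 28 February 2000 to 28 April 2000.
28 April 2000 (Friday) is already a business day.
Deadline: 28 April 2000.

28 April 2000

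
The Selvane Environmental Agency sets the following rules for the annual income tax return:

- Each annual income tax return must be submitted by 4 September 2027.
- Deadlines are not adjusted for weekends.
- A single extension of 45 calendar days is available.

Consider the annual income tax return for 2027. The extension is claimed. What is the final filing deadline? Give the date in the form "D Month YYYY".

The stated deadline is 4 September 2027.
No adjustment is made for weekends or holidays, so 4 September 2027 stands.
Add the 45 calendar-day extension to 4 September 2027: 19 October 2027.
19 October 2027 is a Tuesday; no weekend or holiday adjustment applies.
So the filing is due 19 October 2027.

19 October 2027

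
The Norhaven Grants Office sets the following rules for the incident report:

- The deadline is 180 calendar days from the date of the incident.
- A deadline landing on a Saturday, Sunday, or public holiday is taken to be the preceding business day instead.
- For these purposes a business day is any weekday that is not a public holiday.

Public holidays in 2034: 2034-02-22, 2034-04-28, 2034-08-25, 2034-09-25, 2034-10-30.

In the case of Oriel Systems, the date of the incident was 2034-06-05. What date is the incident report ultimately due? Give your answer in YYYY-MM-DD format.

Trigger date 2034-06-05 + 180 calendar days = 2034-12-02.
2034-12-02 is a Saturday; the preceding business day is 2034-12-01 (Friday).
So the filing is due 2034-12-01.

2034-12-01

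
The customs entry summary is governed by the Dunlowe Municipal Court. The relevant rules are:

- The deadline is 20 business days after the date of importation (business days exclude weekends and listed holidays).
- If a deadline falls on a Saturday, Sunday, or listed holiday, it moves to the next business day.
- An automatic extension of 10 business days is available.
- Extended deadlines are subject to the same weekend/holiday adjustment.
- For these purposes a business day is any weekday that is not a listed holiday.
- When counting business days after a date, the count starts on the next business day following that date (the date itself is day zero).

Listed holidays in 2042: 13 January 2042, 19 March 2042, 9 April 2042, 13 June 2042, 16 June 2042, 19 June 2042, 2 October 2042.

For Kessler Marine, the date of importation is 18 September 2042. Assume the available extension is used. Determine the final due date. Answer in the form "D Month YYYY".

Starting the day after 18 September 2042 and counting 20 business days lands on 17 October 2042.
Since 17 October 2042 is a Friday and not a holiday, the date is unchanged.
Applying the 10-business-day extension: 10 business days after 17 October 2042 is 31 October 2042.
Since 31 October 2042 is a Friday and not a holiday, the date is unchanged.
The final due date is 31 October 2042.

31 October 2042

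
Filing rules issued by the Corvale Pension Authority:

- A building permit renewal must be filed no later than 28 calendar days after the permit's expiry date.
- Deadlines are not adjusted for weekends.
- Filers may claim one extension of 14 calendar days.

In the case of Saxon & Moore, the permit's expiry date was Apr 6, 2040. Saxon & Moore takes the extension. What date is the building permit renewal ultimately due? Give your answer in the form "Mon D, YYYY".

May 18, 2040

28 calendar days after Apr 6, 2040 is May 4, 2040.
No adjustment is made for weekends or holidays, so May 4, 2040 stands.
With the 14-day extension, May 4, 2040 becomes May 18, 2040.
May 18, 2040 is a Friday; no weekend or holiday adjustment applies.
Deadline: May 18, 2040.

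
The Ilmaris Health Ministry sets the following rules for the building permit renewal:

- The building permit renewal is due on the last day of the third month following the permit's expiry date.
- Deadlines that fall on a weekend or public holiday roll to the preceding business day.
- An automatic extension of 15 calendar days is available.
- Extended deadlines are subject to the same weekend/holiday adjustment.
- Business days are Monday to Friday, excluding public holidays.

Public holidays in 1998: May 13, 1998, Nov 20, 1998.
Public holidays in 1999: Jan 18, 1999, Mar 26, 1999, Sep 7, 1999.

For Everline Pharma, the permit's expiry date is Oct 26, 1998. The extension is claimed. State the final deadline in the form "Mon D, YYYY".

Feb 12, 1999

3 months after Oct 26, 1998 is January 1999; that month ends on Jan 31, 1999.
Jan 31, 1999 falls on a Sunday. Rolling to the preceding business day gives Jan 29, 1999, a Friday.
Add the 15 calendar-day extension to Jan 29, 1999: Feb 13, 1999.
Feb 13, 1999 falls on a Saturday. Rolling to the preceding business day gives Feb 12, 1999, a Friday.
So the filing is due Feb 12, 1999.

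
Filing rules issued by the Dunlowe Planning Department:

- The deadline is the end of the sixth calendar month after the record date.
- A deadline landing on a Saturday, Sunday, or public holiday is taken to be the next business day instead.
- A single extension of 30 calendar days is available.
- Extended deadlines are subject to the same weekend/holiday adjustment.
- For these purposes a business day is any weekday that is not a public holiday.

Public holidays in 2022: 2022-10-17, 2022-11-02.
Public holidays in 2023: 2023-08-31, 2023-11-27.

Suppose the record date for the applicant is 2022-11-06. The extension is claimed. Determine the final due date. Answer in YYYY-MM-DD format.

2023-06-30

The sixth month after 2022-11-06 is May 2023, whose last day is 2023-05-31.
Since 2023-05-31 is a Wednesday and not a holiday, the date is unchanged.
Add the 30 calendar-day extension to 2023-05-31: 2023-06-30.
Since 2023-06-30 is a Friday and not a holiday, the date is unchanged.
Final deadline: 2023-06-30.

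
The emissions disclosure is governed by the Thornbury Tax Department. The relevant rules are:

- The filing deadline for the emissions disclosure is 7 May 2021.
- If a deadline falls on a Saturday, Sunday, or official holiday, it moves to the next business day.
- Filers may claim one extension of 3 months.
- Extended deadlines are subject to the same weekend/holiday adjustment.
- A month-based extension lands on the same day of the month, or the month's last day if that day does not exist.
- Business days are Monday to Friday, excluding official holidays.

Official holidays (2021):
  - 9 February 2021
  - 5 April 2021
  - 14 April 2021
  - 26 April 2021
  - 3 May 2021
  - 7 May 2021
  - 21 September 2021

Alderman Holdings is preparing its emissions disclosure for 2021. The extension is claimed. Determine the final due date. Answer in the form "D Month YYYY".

The stated deadline is 7 May 2021.
Because 7 May 2021 is a listed holiday, the deadline becomes 10 May 2021 (Monday).
Applying the 3 months extension: 3 months after 10 May 2021 is 10 August 2021.
10 August 2021 is a Tuesday and not a listed holiday, so it stands.
Deadline: 10 August 2021.

10 August 2021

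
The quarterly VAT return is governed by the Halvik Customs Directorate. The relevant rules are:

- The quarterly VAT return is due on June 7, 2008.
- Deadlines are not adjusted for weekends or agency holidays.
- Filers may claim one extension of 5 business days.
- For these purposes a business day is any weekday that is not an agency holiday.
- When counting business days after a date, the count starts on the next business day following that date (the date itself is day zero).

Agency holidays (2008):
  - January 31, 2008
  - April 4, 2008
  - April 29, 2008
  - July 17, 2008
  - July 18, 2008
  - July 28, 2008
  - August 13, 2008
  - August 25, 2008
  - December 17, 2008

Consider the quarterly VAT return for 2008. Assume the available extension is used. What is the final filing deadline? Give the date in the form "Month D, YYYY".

The stated deadline is June 7, 2008.
No adjustment is made for weekends or holidays, so June 7, 2008 stands.
Applying the 5-business-day extension: 5 business days after June 7, 2008 is June 13, 2008.
June 13, 2008 is a Friday; no weekend or holiday adjustment applies.
The final due date is June 13, 2008.

June 13, 2008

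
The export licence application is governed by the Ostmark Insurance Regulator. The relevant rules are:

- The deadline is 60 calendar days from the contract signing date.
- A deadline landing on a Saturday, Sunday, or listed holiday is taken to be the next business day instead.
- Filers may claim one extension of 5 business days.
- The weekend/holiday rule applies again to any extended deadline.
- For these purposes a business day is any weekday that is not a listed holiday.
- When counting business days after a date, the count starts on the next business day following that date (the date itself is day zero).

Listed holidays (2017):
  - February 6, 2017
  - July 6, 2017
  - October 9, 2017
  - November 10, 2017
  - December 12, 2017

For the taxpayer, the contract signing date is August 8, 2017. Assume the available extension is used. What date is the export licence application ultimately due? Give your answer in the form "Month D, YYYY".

October 17, 2017

From August 8, 2017, 60 calendar days later is October 7, 2017.
October 7, 2017 is a Saturday; the next business day is October 10, 2017 (Tuesday).
The 5-business-day extension runs from October 10, 2017 to October 17, 2017.
October 17, 2017 falls on a Tuesday, which is a business day, so no adjustment is needed.
Deadline: October 17, 2017.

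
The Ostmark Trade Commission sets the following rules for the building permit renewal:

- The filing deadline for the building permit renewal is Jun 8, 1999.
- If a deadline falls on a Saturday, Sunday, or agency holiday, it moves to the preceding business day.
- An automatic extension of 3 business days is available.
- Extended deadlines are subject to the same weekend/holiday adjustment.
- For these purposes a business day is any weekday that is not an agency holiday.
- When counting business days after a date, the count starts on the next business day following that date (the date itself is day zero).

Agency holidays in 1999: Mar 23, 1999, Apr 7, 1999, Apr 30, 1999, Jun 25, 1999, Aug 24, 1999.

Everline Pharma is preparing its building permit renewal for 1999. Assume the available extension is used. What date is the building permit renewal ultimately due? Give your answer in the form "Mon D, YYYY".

Jun 11, 1999

The stated deadline is Jun 8, 1999.
Jun 8, 1999 is a Tuesday and not a listed holiday, so it stands.
Applying the 3-business-day extension: 3 business days after Jun 8, 1999 is Jun 11, 1999.
Jun 11, 1999 is a Friday and not a listed holiday, so it stands.
Deadline: Jun 11, 1999.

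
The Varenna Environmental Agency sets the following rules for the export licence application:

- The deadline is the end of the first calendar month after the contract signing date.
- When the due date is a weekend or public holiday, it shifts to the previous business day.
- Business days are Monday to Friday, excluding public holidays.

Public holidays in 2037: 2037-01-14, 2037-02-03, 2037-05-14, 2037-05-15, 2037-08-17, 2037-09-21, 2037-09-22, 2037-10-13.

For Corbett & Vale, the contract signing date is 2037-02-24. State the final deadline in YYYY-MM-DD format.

The first month after 2037-02-24 is March 2037, whose last day is 2037-03-31.
2037-03-31 (Tuesday) is already a business day.
Final deadline: 2037-03-31.

2037-03-31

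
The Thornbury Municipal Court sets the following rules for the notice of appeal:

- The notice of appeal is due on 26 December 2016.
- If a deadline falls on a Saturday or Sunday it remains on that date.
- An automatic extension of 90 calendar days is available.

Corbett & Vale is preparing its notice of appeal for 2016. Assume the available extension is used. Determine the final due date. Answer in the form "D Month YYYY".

26 March 2017

Start from the fixed due date, 26 December 2016.
26 December 2016 falls on a Monday. The rules make no weekend/holiday allowance, so it remains 26 December 2016.
Applying the 90-calendar-day extension: 26 December 2016 + 90 days = 26 March 2017.
26 March 2017 is a Sunday; no weekend or holiday adjustment applies.
The final due date is 26 March 2017.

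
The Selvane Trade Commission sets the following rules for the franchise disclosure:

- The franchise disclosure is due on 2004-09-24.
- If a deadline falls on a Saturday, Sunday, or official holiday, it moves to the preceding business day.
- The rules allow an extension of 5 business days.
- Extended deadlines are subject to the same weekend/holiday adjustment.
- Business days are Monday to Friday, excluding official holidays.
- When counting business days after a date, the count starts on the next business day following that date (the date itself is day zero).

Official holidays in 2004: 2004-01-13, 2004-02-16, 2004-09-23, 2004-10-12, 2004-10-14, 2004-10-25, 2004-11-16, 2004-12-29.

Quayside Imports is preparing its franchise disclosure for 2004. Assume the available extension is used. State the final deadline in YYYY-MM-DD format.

Start from the fixed due date, 2004-09-24.
Since 2004-09-24 is a Friday and not a holiday, the date is unchanged.
Applying the 5-business-day extension: 5 business days after 2004-09-24 is 2004-10-01.
2004-10-01 (Friday) is already a business day.
So the filing is due 2004-10-01.

2004-10-01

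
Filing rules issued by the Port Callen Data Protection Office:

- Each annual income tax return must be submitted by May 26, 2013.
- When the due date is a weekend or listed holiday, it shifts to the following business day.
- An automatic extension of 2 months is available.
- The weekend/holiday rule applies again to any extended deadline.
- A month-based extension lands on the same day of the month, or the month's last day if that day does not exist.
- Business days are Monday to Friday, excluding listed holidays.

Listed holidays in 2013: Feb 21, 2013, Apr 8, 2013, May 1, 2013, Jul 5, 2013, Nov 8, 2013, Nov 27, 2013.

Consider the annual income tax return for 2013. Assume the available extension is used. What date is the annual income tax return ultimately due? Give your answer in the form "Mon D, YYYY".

Jul 29, 2013

The stated deadline is May 26, 2013.
May 26, 2013 falls on a Sunday. Rolling to the next business day gives May 27, 2013, a Monday.
The 2 months extension carries May 27, 2013 to Jul 27, 2013.
Jul 27, 2013 falls on a Saturday. Rolling to the next business day gives Jul 29, 2013, a Monday.
The final due date is Jul 29, 2013.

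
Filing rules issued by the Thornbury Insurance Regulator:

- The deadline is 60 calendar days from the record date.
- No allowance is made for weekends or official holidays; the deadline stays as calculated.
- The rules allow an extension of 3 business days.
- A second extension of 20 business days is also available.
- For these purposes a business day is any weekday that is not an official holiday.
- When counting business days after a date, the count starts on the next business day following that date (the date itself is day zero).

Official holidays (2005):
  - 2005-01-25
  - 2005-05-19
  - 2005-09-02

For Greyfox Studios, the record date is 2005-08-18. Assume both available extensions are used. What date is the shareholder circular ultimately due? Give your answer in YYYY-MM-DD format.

2005-11-17

Adding 60 calendar days to 2005-08-18 gives 2005-10-17.
No adjustment is made for weekends or holidays, so 2005-10-17 stands.
Applying the 3-business-day extension: 3 business days after 2005-10-17 is 2005-10-20.
2005-10-20 is a Thursday; no weekend or holiday adjustment applies.
The 20-business-day extension runs from 2005-10-20 to 2005-11-17.
No adjustment is made for weekends or holidays, so 2005-11-17 stands.
The final due date is 2005-11-17.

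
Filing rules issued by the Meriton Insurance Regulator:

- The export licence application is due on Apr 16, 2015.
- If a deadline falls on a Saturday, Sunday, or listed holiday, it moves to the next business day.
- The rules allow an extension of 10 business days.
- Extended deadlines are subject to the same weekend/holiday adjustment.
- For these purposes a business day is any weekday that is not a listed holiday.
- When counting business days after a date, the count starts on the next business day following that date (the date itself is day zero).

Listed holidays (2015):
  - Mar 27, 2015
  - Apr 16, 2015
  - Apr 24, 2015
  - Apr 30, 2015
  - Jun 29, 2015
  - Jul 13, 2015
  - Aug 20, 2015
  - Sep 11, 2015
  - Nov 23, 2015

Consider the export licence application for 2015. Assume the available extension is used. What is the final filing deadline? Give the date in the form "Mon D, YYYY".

The stated deadline is Apr 16, 2015.
Because Apr 16, 2015 is a listed holiday, the deadline becomes Apr 17, 2015 (Friday).
Applying the 10-business-day extension: 10 business days after Apr 17, 2015 is May 5, 2015.
Since May 5, 2015 is a Tuesday and not a holiday, the date is unchanged.
So the filing is due May 5, 2015.

May 5, 2015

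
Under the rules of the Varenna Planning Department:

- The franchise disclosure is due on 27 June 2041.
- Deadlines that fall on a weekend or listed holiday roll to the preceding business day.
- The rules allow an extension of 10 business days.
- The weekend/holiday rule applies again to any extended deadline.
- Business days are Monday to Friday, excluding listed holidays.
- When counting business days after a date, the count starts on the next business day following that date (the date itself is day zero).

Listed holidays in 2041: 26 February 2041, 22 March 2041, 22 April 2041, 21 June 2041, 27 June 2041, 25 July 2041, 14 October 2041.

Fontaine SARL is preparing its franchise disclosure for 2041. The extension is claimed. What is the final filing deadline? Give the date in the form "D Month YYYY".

11 July 2041

Start from the fixed due date, 27 June 2041.
27 June 2041 is a listed holiday; the preceding business day is 26 June 2041 (Wednesday).
Counting 10 further business days from 26 June 2041 reaches 11 July 2041.
11 July 2041 falls on a Thursday, which is a business day, so no adjustment is needed.
The final due date is 11 July 2041.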